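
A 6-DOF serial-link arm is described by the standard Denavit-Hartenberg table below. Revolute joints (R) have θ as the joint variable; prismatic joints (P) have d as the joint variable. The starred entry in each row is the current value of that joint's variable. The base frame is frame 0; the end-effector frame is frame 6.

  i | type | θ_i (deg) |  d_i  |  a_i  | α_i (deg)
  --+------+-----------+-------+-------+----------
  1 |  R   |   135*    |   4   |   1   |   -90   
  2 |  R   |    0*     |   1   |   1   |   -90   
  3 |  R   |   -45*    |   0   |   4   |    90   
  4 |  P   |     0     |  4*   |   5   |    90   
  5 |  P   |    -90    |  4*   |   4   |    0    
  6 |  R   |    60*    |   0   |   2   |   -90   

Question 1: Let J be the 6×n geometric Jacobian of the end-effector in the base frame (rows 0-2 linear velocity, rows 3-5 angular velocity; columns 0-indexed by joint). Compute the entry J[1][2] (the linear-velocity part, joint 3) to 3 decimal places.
axis z_2 = (-0.0000,-0.0000,-1.0000); lever o_n−o_2 = (-10.7321,1.0000,4.0000)
cross product → J_v[:, 2] = (1.0000,10.7321,-0.0000)
J_ω[:, 2] = z_2
entry J[1][2] = 10.7321

10.732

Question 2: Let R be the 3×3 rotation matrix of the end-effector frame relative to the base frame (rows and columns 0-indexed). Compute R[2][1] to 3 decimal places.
End-effector y-axis (col 1 of R) = (-0.0000,-0.0000,-1.0000)
R[2][1] = -1.0000

-1.000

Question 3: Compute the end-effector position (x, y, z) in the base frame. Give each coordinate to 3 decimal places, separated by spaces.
after link 1: o_1 = (-0.7071, 0.7071, 4.0000)
after link 2: o_2 = (-2.1213, 0.7071, 4.0000)
after link 3: o_3 = (-6.1213, 0.7071, 4.0000)
after link 4: o_4 = (-11.1213, -3.2929, 4.0000)
after link 5: o_5 = (-11.1213, 0.7071, 8.0000)
after link 6: o_6 = (-12.8534, 1.7071, 8.0000)

-12.853 1.707 8.000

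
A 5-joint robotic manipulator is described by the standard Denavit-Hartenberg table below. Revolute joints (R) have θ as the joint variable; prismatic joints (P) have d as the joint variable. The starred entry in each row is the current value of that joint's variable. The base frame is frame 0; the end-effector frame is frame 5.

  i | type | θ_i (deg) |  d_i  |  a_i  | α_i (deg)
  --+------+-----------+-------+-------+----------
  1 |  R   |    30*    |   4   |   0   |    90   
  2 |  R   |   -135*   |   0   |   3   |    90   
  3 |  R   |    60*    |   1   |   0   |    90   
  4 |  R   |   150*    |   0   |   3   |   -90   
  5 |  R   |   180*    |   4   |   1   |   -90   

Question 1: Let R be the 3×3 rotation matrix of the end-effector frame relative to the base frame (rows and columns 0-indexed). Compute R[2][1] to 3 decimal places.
End-effector y-axis (col 1 of R) = (-0.4669,-0.7696,0.4356)
R[2][1] = 0.4356

0.436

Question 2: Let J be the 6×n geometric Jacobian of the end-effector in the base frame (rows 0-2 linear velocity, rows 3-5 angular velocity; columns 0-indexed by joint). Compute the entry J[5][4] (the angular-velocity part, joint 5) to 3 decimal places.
axis z_4 = (0.4669,0.7696,-0.4356); lever o_n−o_4 = (2.2837,2.4525,-2.4021)
cross product → J_v[:, 4] = (-0.7803,0.1268,-0.6124)
J_ω[:, 4] = z_4
entry J[5][4] = -0.4356

-0.436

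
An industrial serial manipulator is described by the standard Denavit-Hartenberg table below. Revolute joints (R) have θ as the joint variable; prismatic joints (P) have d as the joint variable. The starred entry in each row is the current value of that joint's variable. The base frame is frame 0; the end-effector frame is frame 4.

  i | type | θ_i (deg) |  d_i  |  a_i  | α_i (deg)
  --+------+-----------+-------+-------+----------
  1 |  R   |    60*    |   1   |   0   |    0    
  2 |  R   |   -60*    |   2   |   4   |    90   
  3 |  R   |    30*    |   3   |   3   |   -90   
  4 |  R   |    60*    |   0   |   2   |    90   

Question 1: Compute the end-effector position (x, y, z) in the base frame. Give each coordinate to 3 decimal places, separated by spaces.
7.464 -1.268 5.000

after link 1: o_1 = (0.0000, 0.0000, 1.0000)
after link 2: o_2 = (4.0000, 0.0000, 3.0000)
after link 3: o_3 = (6.5981, -3.0000, 4.5000)
after link 4: o_4 = (7.4641, -1.2679, 5.0000)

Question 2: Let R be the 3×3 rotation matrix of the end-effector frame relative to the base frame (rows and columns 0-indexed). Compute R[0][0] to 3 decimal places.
End-effector x-axis (col 0 of R) = (0.4330,0.8660,0.2500)
R[0][0] = 0.4330

0.433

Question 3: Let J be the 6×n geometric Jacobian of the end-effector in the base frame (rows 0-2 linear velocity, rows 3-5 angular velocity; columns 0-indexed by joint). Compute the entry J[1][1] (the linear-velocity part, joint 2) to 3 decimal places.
7.464

axis z_1 = (0.0000,0.0000,1.0000); lever o_n−o_1 = (7.4641,-1.2679,4.0000)
cross product → J_v[:, 1] = (1.2679,7.4641,-0.0000)
J_ω[:, 1] = z_1
entry J[1][1] = 7.4641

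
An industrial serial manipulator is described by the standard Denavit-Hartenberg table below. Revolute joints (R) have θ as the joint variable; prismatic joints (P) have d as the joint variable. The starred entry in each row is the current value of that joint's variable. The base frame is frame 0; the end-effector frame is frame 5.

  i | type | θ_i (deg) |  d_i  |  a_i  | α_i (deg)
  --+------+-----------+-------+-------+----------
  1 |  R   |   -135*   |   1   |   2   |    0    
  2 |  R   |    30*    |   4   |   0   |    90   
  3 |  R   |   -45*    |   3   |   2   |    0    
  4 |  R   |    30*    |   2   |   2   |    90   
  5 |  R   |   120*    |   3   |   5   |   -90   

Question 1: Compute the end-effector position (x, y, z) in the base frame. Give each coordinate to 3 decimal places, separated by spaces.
after link 1: o_1 = (-1.4142, -1.4142, 1.0000)
after link 2: o_2 = (-1.4142, -1.4142, 5.0000)
after link 3: o_3 = (-4.6780, -2.0038, 3.5858)
after link 4: o_4 = (-7.1099, -3.3522, 3.0681)
after link 5: o_5 = (-10.4665, 0.8511, 0.8174)

-10.466 0.851 0.817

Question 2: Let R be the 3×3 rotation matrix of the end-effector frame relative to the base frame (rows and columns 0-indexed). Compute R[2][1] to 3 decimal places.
0.966

End-effector y-axis (col 1 of R) = (-0.0670,-0.2500,0.9659)
R[2][1] = 0.9659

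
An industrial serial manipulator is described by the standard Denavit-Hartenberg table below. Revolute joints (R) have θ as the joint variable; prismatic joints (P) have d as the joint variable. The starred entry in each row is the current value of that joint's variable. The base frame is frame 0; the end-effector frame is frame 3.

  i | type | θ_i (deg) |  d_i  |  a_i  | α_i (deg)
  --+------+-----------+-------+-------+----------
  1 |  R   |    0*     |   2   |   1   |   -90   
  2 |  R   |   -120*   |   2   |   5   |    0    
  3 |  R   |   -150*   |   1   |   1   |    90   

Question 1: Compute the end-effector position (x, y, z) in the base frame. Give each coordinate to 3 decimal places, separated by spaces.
after link 1: o_1 = (1.0000, 0.0000, 2.0000)
after link 2: o_2 = (-1.5000, 2.0000, 6.3301)
after link 3: o_3 = (-1.5000, 3.0000, 5.3301)

-1.500 3.000 5.330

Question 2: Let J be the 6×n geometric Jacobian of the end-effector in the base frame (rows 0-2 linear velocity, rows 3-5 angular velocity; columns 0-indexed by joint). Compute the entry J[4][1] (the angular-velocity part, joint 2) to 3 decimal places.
1.000

axis z_1 = (0.0000,1.0000,0.0000); lever o_n−o_1 = (-2.5000,3.0000,3.3301)
cross product → J_v[:, 1] = (3.3301,-0.0000,2.5000)
J_ω[:, 1] = z_1
entry J[4][1] = 1.0000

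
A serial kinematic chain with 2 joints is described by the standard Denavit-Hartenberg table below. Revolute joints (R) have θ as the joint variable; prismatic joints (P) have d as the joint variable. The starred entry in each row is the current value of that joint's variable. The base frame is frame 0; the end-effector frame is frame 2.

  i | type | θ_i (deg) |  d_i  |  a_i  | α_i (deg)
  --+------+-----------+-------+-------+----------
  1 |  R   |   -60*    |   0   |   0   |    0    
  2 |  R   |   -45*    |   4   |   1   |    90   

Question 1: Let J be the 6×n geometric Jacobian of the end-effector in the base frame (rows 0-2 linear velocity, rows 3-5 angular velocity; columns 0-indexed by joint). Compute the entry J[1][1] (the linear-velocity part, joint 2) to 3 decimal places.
-0.259

axis z_1 = (0.0000,0.0000,1.0000); lever o_n−o_1 = (-0.2588,-0.9659,4.0000)
cross product → J_v[:, 1] = (0.9659,-0.2588,0.0000)
J_ω[:, 1] = z_1
entry J[1][1] = -0.2588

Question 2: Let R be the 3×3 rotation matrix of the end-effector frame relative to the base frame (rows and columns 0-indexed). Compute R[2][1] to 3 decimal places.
End-effector y-axis (col 1 of R) = (0.0000,-0.0000,1.0000)
R[2][1] = 1.0000

1.000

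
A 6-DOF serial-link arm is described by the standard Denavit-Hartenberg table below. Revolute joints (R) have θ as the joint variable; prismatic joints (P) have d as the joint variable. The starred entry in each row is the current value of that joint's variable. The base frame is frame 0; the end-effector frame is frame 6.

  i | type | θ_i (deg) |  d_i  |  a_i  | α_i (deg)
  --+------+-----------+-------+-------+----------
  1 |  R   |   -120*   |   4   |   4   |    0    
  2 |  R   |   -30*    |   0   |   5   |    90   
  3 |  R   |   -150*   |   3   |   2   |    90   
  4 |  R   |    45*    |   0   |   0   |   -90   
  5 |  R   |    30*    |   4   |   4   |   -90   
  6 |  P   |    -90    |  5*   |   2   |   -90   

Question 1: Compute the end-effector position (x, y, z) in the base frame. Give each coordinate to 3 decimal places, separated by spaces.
after link 1: o_1 = (-2.0000, -3.4641, 4.0000)
after link 2: o_2 = (-6.3301, -5.9641, 4.0000)
after link 3: o_3 = (-6.3301, -2.5000, 3.0000)
after link 4: o_4 = (-6.3301, -2.5000, 3.0000)
after link 5: o_5 = (-10.1193, 1.4067, 1.4574)
after link 6: o_6 = (-14.2040, -1.3598, -0.7016)

-14.204 -1.360 -0.702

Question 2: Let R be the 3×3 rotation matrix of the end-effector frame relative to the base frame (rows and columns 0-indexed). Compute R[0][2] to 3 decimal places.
-0.063

End-effector z-axis (col 2 of R) = (-0.0634,0.6705,-0.7392)
R[0][2] = -0.0634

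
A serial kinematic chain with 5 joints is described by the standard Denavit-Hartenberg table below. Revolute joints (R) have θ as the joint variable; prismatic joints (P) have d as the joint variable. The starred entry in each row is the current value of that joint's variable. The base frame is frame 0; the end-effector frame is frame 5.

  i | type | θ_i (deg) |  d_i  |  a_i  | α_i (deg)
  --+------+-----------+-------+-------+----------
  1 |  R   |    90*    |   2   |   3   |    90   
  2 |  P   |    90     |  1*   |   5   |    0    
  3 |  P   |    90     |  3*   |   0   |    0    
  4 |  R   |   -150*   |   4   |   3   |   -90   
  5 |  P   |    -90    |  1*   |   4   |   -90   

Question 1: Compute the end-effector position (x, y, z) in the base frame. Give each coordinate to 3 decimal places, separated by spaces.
12.000 5.098 9.366

after link 1: o_1 = (0.0000, 3.0000, 2.0000)
after link 2: o_2 = (1.0000, 3.0000, 7.0000)
after link 3: o_3 = (4.0000, 3.0000, 7.0000)
after link 4: o_4 = (8.0000, 5.5981, 8.5000)
after link 5: o_5 = (12.0000, 5.0981, 9.3660)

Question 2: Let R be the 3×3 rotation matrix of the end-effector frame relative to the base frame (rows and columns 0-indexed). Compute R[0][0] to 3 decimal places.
1.000

End-effector x-axis (col 0 of R) = (1.0000,0.0000,0.0000)
R[0][0] = 1.0000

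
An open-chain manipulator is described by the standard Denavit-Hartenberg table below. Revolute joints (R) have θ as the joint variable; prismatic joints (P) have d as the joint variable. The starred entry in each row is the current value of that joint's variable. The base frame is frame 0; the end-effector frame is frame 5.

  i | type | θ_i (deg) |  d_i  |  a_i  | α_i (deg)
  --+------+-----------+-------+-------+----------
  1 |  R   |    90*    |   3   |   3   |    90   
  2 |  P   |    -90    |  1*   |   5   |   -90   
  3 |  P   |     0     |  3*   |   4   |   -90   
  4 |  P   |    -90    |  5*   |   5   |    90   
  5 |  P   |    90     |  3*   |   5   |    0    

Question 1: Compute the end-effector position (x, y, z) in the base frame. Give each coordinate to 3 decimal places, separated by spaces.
after link 1: o_1 = (0.0000, 3.0000, 3.0000)
after link 2: o_2 = (1.0000, 3.0000, -2.0000)
after link 3: o_3 = (1.0000, 6.0000, -6.0000)
after link 4: o_4 = (-4.0000, 11.0000, -6.0000)
after link 5: o_5 = (-9.0000, 11.0000, -3.0000)

-9.000 11.000 -3.000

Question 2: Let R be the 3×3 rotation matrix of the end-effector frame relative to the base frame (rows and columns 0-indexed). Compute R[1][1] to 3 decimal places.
-1.000

End-effector y-axis (col 1 of R) = (-0.0000,-1.0000,-0.0000)
R[1][1] = -1.0000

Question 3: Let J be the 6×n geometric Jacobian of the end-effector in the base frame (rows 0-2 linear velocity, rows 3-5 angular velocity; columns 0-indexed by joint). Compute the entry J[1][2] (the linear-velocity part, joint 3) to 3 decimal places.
prismatic axis z_2 = (0.0000,1.0000,0.0000)
J_v[:, 2] = z_2; J_ω[:, 2] = (0,0,0)
entry J[1][2] = 1.0000

1.000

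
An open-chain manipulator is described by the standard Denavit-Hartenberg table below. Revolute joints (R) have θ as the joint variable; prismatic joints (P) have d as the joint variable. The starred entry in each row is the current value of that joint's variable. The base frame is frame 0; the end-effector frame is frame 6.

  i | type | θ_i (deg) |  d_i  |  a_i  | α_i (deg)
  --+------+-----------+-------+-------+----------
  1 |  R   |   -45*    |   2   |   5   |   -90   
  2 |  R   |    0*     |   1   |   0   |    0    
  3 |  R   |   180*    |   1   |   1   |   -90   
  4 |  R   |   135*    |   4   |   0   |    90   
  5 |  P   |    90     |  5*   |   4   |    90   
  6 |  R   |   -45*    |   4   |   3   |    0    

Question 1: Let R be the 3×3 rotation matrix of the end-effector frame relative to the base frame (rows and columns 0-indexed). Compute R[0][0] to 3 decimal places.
End-effector x-axis (col 0 of R) = (0.7071,-0.0000,0.7071)
R[0][0] = 0.7071

0.707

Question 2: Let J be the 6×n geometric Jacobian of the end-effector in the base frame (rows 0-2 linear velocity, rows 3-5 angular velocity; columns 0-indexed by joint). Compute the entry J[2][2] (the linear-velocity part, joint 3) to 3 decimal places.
axis z_2 = (0.7071,0.7071,0.0000); lever o_n−o_2 = (-2.8787,-2.5858,10.1213)
cross product → J_v[:, 2] = (7.1569,-7.1569,0.2071)
J_ω[:, 2] = z_2
entry J[2][2] = 0.2071

0.207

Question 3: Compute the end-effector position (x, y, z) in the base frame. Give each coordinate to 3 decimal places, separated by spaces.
1.364 -5.414 12.121

after link 1: o_1 = (3.5355, -3.5355, 2.0000)
after link 2: o_2 = (4.2426, -2.8284, 2.0000)
after link 3: o_3 = (4.2426, -1.4142, 2.0000)
after link 4: o_4 = (4.2426, -1.4142, 6.0000)
after link 5: o_5 = (-0.7574, -1.4142, 10.0000)
after link 6: o_6 = (1.3640, -5.4142, 12.1213)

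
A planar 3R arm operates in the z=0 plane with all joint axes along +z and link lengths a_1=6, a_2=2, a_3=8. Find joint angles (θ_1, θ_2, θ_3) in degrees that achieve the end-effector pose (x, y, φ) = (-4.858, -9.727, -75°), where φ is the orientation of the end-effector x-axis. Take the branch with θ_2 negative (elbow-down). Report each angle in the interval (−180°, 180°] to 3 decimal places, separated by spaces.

-150.006 -59.991 134.997

wrist centre = target − a_3·(cos φ, sin φ) = (-6.9286, -1.9996)
cos θ_2 = (52.0032−6²−2²)/(2·6·2) = 0.5001; θ_2 = -59.9911° (elbow-down)
β = atan2(-1.9996,-6.9286) = -163.9018°; ψ = atan2(-1.7319,7.0003) = -13.8962°
θ_1 = β − ψ = -150.0056°
θ_3 = φ − θ_1 − θ_2 = 134.9967° (wrapped to (-180°,180°])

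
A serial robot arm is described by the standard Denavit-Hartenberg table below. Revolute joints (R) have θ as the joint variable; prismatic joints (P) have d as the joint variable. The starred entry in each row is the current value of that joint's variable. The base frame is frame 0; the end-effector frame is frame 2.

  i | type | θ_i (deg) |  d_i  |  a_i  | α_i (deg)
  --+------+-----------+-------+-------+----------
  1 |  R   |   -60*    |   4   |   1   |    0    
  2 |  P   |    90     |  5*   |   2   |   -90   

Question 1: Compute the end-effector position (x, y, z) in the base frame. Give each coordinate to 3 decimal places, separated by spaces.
2.232 0.134 9.000

after link 1: o_1 = (0.5000, -0.8660, 4.0000)
after link 2: o_2 = (2.2321, 0.1340, 9.0000)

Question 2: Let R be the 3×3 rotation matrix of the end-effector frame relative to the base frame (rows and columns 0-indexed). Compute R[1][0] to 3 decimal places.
0.500

End-effector x-axis (col 0 of R) = (0.8660,0.5000,0.0000)
R[1][0] = 0.5000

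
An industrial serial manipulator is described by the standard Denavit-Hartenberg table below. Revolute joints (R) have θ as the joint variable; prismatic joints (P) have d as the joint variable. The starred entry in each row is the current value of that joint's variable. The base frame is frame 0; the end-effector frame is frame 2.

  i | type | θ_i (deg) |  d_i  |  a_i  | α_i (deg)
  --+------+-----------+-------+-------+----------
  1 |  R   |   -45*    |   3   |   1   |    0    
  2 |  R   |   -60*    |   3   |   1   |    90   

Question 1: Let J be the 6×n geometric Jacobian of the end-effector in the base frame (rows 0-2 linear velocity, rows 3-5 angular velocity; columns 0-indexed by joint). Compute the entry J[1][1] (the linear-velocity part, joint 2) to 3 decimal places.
axis z_1 = (0.0000,0.0000,1.0000); lever o_n−o_1 = (-0.2588,-0.9659,3.0000)
cross product → J_v[:, 1] = (0.9659,-0.2588,0.0000)
J_ω[:, 1] = z_1
entry J[1][1] = -0.2588

-0.259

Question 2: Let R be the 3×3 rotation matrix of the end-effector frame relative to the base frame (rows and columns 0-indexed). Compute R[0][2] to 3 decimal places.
-0.966

End-effector z-axis (col 2 of R) = (-0.9659,0.2588,0.0000)
R[0][2] = -0.9659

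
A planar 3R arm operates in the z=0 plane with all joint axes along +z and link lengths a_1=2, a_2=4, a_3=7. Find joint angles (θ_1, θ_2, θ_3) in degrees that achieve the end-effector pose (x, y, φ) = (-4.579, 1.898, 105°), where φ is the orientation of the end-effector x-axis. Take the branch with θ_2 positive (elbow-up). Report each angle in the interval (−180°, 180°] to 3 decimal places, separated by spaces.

wrist centre = target − a_3·(cos φ, sin φ) = (-2.7673, -4.8635)
cos θ_2 = (31.3112−2²−4²)/(2·2·4) = 0.7070; θ_2 = 45.0127° (elbow-up)
β = atan2(-4.8635,-2.7673) = -119.6394°; ψ = atan2(2.8291,4.8278) = 30.3699°
θ_1 = β − ψ = -150.0093°
θ_3 = φ − θ_1 − θ_2 = -150.0033° (wrapped to (-180°,180°])

-150.009 45.013 -150.003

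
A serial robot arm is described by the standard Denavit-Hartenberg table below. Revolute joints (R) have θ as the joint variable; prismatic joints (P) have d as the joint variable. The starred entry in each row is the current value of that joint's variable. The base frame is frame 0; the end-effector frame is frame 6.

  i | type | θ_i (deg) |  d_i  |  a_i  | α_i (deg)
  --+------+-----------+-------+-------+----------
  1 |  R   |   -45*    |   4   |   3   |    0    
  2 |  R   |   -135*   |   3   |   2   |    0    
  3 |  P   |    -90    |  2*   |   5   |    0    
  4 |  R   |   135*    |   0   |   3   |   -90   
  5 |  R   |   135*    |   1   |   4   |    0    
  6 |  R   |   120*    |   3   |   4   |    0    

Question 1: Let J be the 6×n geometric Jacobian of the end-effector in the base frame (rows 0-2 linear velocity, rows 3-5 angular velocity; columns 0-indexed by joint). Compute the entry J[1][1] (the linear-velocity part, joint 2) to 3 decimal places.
1.439

axis z_1 = (0.0000,0.0000,1.0000); lever o_n−o_1 = (1.4392,2.7823,6.0353)
cross product → J_v[:, 1] = (-2.7823,1.4392,0.0000)
J_ω[:, 1] = z_1
entry J[1][1] = 1.4392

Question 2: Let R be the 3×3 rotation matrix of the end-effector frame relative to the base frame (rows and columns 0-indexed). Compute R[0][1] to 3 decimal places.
End-effector y-axis (col 1 of R) = (-0.6830,-0.6830,0.2588)
R[0][1] = -0.6830

-0.683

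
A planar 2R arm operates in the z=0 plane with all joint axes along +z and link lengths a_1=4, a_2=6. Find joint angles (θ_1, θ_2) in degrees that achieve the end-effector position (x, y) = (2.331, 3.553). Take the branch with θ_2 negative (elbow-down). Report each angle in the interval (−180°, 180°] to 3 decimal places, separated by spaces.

150.008 -135.003

cos θ_2 = (18.0574−4²−6²)/(2·4·6) = -0.7071; θ_2 = -135.0025° (elbow-down)
β = atan2(3.5530,2.3310) = 56.7325°; ψ = atan2(-4.2425,-0.2428) = -93.2759°
θ_1 = β − ψ = 150.0084°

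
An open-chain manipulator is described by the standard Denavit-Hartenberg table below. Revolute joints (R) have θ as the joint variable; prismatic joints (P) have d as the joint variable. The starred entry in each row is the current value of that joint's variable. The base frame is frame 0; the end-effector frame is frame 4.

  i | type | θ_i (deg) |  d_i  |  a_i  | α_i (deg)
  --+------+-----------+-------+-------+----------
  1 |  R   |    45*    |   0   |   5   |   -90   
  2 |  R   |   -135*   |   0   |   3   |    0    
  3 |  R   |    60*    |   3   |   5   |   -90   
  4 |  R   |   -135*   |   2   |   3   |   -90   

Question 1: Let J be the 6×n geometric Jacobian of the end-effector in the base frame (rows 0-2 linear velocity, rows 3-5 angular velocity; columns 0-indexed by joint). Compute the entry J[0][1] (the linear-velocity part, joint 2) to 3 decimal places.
3.100

axis z_1 = (-0.7071,0.7071,0.0000); lever o_n−o_1 = (-3.2285,4.0142,4.3843)
cross product → J_v[:, 1] = (3.1001,3.1001,-0.5556)
J_ω[:, 1] = z_1
entry J[0][1] = 3.1001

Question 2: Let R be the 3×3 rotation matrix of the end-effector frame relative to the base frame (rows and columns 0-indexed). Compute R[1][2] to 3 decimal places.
0.629

End-effector z-axis (col 2 of R) = (-0.3706,0.6294,0.6830)
R[1][2] = 0.6294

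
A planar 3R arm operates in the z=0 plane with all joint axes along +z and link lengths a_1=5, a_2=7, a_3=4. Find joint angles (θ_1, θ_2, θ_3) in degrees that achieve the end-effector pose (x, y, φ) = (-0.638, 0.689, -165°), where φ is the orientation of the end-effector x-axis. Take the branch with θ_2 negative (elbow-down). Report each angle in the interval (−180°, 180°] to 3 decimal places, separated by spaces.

135.008 -150.000 -150.008

wrist centre = target − a_3·(cos φ, sin φ) = (3.2257, 1.7243)
cos θ_2 = (13.3783−5²−7²)/(2·5·7) = -0.8660; θ_2 = -149.9999° (elbow-down)
β = atan2(1.7243,3.2257) = 28.1264°; ψ = atan2(-3.5000,-1.0622) = -106.8818°
θ_1 = β − ψ = 135.0082°
θ_3 = φ − θ_1 − θ_2 = -150.0083° (wrapped to (-180°,180°])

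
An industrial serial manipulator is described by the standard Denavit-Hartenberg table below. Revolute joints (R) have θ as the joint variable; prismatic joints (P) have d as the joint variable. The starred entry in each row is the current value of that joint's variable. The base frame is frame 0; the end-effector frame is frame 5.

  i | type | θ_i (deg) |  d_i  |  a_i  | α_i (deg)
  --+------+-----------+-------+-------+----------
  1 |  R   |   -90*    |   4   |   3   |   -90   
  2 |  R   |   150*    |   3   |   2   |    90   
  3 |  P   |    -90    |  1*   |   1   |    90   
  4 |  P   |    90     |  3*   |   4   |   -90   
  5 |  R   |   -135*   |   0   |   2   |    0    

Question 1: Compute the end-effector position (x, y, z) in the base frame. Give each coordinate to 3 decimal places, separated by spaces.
2.000 -6.884 2.102

after link 1: o_1 = (0.0000, -3.0000, 4.0000)
after link 2: o_2 = (3.0000, -1.2679, 3.0000)
after link 3: o_3 = (2.0000, -1.7679, 2.1340)
after link 4: o_4 = (2.0000, -6.3660, 0.1699)
after link 5: o_5 = (2.0000, -6.8837, 2.1017)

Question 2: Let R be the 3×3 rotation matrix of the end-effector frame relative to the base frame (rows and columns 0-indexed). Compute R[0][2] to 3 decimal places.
End-effector z-axis (col 2 of R) = (1.0000,-0.0000,0.0000)
R[0][2] = 1.0000

1.000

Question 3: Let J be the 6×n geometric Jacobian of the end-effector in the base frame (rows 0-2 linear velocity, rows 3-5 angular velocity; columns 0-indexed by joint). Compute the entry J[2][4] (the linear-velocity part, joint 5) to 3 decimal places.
-0.518

axis z_4 = (1.0000,-0.0000,0.0000); lever o_n−o_4 = (-0.0000,-0.5176,1.9319)
cross product → J_v[:, 4] = (-0.0000,-1.9319,-0.5176)
J_ω[:, 4] = z_4
entry J[2][4] = -0.5176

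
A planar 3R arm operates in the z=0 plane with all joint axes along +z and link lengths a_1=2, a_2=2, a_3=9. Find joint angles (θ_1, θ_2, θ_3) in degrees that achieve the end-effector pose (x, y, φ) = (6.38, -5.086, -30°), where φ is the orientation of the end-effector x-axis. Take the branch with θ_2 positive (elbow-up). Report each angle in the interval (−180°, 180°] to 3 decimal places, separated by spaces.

135.009 134.997 59.994

wrist centre = target − a_3·(cos φ, sin φ) = (-1.4142, -0.5860)
cos θ_2 = (2.3434−2²−2²)/(2·2·2) = -0.7071; θ_2 = 134.9970° (elbow-up)
β = atan2(-0.5860,-1.4142) = -157.4928°; ψ = atan2(1.4143,0.5859) = 67.4985°
θ_1 = β − ψ = -224.9913°
θ_3 = φ − θ_1 − θ_2 = 59.9943° (wrapped to (-180°,180°])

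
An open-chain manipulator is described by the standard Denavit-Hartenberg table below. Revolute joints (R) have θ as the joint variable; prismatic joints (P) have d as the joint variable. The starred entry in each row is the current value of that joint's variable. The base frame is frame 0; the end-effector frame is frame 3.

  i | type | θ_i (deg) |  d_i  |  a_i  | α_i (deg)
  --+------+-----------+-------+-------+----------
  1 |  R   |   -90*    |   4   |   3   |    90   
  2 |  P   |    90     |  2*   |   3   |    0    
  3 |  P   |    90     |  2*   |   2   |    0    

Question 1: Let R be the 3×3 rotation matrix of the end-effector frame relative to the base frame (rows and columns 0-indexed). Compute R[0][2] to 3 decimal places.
-1.000

End-effector z-axis (col 2 of R) = (-1.0000,-0.0000,0.0000)
R[0][2] = -1.0000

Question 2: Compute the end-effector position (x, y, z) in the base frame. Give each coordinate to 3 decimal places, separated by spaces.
after link 1: o_1 = (0.0000, -3.0000, 4.0000)
after link 2: o_2 = (-2.0000, -3.0000, 7.0000)
after link 3: o_3 = (-4.0000, -1.0000, 7.0000)

-4.000 -1.000 7.000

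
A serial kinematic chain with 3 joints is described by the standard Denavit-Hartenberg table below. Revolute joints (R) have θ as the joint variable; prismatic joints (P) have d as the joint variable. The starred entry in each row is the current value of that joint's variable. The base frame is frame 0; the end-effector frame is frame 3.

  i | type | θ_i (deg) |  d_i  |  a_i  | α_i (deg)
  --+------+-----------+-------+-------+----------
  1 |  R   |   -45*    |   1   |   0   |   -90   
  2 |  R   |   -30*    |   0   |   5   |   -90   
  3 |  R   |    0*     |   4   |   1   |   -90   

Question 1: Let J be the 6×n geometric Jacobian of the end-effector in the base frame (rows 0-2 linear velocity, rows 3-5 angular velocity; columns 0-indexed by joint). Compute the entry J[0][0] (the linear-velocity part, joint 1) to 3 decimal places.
5.088

axis z_0 = ẑ; lever o_n−o_0 = (5.0884,-5.0884,0.5359)
cross product → J_v[:, 0] = (5.0884,5.0884,-0.0000)
J_ω[:, 0] = z_0
entry J[0][0] = 5.0884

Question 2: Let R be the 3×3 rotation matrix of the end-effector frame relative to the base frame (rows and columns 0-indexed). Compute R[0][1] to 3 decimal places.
-0.354

End-effector y-axis (col 1 of R) = (-0.3536,0.3536,0.8660)
R[0][1] = -0.3536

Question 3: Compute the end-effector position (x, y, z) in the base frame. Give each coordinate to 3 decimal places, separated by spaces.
after link 1: o_1 = (0.0000, 0.0000, 1.0000)
after link 2: o_2 = (3.0619, -3.0619, 3.5000)
after link 3: o_3 = (5.0884, -5.0884, 0.5359)

5.088 -5.088 0.536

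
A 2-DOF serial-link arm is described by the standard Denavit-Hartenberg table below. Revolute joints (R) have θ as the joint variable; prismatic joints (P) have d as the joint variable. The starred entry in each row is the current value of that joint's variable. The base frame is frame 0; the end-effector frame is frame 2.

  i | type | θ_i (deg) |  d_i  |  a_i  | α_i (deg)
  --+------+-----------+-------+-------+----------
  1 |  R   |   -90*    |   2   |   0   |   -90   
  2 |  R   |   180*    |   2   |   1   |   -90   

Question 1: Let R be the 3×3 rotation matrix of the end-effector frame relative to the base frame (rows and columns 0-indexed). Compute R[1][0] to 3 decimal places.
End-effector x-axis (col 0 of R) = (-0.0000,1.0000,-0.0000)
R[1][0] = 1.0000

1.000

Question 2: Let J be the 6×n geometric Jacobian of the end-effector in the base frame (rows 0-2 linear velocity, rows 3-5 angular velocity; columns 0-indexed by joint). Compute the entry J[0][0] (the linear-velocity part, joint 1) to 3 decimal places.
axis z_0 = ẑ; lever o_n−o_0 = (2.0000,1.0000,2.0000)
cross product → J_v[:, 0] = (-1.0000,2.0000,0.0000)
J_ω[:, 0] = z_0
entry J[0][0] = -1.0000

-1.000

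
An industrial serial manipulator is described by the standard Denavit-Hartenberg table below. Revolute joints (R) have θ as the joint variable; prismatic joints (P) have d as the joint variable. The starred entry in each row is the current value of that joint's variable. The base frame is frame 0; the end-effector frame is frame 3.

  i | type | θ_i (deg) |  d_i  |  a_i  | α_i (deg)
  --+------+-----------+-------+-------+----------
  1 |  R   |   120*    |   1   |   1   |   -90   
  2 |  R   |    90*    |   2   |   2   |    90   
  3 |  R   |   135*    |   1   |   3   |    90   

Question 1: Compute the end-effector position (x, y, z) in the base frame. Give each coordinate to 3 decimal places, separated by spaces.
-4.569 -0.329 1.121

after link 1: o_1 = (-0.5000, 0.8660, 1.0000)
after link 2: o_2 = (-2.2321, -0.1340, -1.0000)
after link 3: o_3 = (-4.5692, -0.3286, 1.1213)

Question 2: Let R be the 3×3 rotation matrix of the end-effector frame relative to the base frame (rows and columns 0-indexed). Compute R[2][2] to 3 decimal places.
End-effector z-axis (col 2 of R) = (-0.6124,-0.3536,-0.7071)
R[2][2] = -0.7071

-0.707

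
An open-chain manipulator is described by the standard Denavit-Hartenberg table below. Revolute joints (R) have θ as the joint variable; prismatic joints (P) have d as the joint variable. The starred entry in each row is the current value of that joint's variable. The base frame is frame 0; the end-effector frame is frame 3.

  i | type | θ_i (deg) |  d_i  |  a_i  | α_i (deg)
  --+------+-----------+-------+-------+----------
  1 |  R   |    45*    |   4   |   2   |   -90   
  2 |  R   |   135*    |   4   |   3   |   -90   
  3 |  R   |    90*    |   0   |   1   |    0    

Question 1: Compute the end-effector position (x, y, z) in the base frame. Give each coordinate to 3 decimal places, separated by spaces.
after link 1: o_1 = (1.4142, 1.4142, 4.0000)
after link 2: o_2 = (-2.9142, 2.7426, 1.8787)
after link 3: o_3 = (-2.2071, 2.0355, 1.8787)

-2.207 2.036 1.879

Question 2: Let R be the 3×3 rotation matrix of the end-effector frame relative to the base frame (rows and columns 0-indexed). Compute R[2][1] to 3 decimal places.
End-effector y-axis (col 1 of R) = (0.5000,0.5000,0.7071)
R[2][1] = 0.7071

0.707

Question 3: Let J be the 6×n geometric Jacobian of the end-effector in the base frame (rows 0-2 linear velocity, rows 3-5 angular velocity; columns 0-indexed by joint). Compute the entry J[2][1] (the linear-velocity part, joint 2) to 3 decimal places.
2.121

axis z_1 = (-0.7071,0.7071,0.0000); lever o_n−o_1 = (-3.6213,0.6213,-2.1213)
cross product → J_v[:, 1] = (-1.5000,-1.5000,2.1213)
J_ω[:, 1] = z_1
entry J[2][1] = 2.1213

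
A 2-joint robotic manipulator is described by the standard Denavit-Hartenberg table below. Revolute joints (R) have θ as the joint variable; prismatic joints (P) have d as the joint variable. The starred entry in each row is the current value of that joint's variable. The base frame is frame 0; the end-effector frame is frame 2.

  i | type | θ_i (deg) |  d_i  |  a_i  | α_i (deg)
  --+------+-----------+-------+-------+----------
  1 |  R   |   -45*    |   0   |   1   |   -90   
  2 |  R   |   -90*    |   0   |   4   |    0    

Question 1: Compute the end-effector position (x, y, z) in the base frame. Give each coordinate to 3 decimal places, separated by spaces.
0.707 -0.707 4.000

after link 1: o_1 = (0.7071, -0.7071, 0.0000)
after link 2: o_2 = (0.7071, -0.7071, 4.0000)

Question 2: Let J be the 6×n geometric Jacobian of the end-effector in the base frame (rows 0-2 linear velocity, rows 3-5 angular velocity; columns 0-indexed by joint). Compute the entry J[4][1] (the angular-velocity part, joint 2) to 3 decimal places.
0.707

axis z_1 = (0.7071,0.7071,0.0000); lever o_n−o_1 = (0.0000,-0.0000,4.0000)
cross product → J_v[:, 1] = (2.8284,-2.8284,-0.0000)
J_ω[:, 1] = z_1
entry J[4][1] = 0.7071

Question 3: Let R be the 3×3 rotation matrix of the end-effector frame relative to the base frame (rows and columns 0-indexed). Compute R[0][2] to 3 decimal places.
End-effector z-axis (col 2 of R) = (0.7071,0.7071,0.0000)
R[0][2] = 0.7071

0.707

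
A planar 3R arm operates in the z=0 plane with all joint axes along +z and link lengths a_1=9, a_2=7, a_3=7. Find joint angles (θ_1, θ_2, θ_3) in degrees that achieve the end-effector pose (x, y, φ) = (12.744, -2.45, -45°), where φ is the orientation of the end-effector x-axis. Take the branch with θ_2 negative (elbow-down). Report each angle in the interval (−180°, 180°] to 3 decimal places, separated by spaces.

wrist centre = target − a_3·(cos φ, sin φ) = (7.7943, 2.4997)
cos θ_2 = (66.9991−9²−7²)/(2·9·7) = -0.5000; θ_2 = -120.0005° (elbow-down)
β = atan2(2.4997,7.7943) = 17.7819°; ψ = atan2(-6.0621,5.5000) = -47.7838°
θ_1 = β − ψ = 65.5657°
θ_3 = φ − θ_1 − θ_2 = 9.4348° (wrapped to (-180°,180°])

65.566 -120.000 9.435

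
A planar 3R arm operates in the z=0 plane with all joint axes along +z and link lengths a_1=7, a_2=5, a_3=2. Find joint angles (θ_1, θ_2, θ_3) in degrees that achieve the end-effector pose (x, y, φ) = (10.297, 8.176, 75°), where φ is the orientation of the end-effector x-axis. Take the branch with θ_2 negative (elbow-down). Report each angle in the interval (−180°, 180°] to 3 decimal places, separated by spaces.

wrist centre = target − a_3·(cos φ, sin φ) = (9.7794, 6.2441)
cos θ_2 = (134.6253−7²−5²)/(2·7·5) = 0.8661; θ_2 = -29.9942° (elbow-down)
β = atan2(6.2441,9.7794) = 32.5583°; ψ = atan2(-2.4996,11.3304) = -12.4406°
θ_1 = β − ψ = 44.9989°
θ_3 = φ − θ_1 − θ_2 = 59.9953° (wrapped to (-180°,180°])

44.999 -29.994 59.995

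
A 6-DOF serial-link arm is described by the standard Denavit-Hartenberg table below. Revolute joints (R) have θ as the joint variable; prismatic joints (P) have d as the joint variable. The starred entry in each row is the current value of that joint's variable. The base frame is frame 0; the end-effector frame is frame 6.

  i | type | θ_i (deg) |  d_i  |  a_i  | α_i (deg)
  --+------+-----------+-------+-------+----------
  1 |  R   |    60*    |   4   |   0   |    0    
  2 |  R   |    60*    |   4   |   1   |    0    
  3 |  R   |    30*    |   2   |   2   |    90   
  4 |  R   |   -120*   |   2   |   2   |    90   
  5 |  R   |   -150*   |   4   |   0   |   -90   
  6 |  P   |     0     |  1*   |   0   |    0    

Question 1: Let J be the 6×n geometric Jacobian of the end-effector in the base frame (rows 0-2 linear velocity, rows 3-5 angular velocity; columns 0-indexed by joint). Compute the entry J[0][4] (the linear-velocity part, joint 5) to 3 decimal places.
axis z_4 = (0.7500,-0.4330,0.5000); lever o_n−o_4 = (2.7835,-2.6071,1.5670)
cross product → J_v[:, 4] = (0.6250,0.2165,-0.7500)
J_ω[:, 4] = z_4
entry J[0][4] = 0.6250

0.625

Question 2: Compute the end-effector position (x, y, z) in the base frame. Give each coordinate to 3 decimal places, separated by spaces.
after link 1: o_1 = (0.0000, 0.0000, 4.0000)
after link 2: o_2 = (-0.5000, 0.8660, 8.0000)
after link 3: o_3 = (-2.2321, 1.8660, 10.0000)
after link 4: o_4 = (-0.3660, 3.0981, 8.2679)
after link 5: o_5 = (2.6340, 1.3660, 10.2679)
after link 6: o_6 = (2.4175, 0.4910, 9.8349)

2.417 0.491 9.835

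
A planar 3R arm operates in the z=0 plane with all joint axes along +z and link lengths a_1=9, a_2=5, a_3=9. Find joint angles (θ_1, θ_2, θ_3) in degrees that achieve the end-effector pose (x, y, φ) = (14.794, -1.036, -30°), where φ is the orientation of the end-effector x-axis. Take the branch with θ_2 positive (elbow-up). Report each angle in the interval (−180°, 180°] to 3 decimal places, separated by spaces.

-7.341 120.003 -142.662

wrist centre = target − a_3·(cos φ, sin φ) = (6.9998, 3.4640)
cos θ_2 = (60.9961−9²−5²)/(2·9·5) = -0.5000; θ_2 = 120.0029° (elbow-up)
β = atan2(3.4640,6.9998) = 26.3296°; ψ = atan2(4.3300,6.4998) = 33.6706°
θ_1 = β − ψ = -7.3410°
θ_3 = φ − θ_1 − θ_2 = -142.6618° (wrapped to (-180°,180°])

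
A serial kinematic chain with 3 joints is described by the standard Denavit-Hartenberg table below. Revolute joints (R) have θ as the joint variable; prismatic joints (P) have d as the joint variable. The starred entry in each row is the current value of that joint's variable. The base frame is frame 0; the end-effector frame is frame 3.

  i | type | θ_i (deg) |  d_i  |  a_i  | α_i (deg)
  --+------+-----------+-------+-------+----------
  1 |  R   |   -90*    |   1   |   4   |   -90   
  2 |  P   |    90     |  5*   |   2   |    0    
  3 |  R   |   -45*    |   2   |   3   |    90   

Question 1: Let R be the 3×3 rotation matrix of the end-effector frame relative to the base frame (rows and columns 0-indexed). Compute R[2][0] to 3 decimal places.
-0.707

End-effector x-axis (col 0 of R) = (0.0000,-0.7071,-0.7071)
R[2][0] = -0.7071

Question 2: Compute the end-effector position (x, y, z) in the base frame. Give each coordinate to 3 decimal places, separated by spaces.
7.000 -6.121 -3.121

after link 1: o_1 = (0.0000, -4.0000, 1.0000)
after link 2: o_2 = (5.0000, -4.0000, -1.0000)
after link 3: o_3 = (7.0000, -6.1213, -3.1213)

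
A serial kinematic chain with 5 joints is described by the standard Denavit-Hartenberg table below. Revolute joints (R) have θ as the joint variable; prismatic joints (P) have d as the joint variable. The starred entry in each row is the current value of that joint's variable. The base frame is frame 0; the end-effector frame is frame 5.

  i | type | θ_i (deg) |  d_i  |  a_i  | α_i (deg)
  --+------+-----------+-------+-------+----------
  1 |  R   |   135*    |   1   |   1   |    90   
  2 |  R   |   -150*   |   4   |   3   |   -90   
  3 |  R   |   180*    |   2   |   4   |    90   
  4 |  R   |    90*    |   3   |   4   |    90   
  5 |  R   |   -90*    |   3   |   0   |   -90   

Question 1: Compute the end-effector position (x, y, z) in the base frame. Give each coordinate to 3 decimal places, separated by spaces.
-4.571 5.985 -2.196

after link 1: o_1 = (-0.7071, 0.7071, 1.0000)
after link 2: o_2 = (3.9584, 1.6984, -0.5000)
after link 3: o_3 = (0.8018, 4.8550, -0.2321)
after link 4: o_4 = (-2.7337, 4.1479, -3.6962)
after link 5: o_5 = (-4.5708, 5.9850, -2.1962)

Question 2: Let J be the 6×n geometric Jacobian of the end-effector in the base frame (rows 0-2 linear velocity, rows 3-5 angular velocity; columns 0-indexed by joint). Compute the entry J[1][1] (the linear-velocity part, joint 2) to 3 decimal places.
2.260

axis z_1 = (0.7071,0.7071,0.0000); lever o_n−o_1 = (-3.8637,5.2779,-3.1962)
cross product → J_v[:, 1] = (-2.2600,2.2600,6.4641)
J_ω[:, 1] = z_1
entry J[1][1] = 2.2600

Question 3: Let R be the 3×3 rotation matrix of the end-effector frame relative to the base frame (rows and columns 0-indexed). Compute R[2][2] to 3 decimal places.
End-effector z-axis (col 2 of R) = (-0.3536,0.3536,-0.8660)
R[2][2] = -0.8660

-0.866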